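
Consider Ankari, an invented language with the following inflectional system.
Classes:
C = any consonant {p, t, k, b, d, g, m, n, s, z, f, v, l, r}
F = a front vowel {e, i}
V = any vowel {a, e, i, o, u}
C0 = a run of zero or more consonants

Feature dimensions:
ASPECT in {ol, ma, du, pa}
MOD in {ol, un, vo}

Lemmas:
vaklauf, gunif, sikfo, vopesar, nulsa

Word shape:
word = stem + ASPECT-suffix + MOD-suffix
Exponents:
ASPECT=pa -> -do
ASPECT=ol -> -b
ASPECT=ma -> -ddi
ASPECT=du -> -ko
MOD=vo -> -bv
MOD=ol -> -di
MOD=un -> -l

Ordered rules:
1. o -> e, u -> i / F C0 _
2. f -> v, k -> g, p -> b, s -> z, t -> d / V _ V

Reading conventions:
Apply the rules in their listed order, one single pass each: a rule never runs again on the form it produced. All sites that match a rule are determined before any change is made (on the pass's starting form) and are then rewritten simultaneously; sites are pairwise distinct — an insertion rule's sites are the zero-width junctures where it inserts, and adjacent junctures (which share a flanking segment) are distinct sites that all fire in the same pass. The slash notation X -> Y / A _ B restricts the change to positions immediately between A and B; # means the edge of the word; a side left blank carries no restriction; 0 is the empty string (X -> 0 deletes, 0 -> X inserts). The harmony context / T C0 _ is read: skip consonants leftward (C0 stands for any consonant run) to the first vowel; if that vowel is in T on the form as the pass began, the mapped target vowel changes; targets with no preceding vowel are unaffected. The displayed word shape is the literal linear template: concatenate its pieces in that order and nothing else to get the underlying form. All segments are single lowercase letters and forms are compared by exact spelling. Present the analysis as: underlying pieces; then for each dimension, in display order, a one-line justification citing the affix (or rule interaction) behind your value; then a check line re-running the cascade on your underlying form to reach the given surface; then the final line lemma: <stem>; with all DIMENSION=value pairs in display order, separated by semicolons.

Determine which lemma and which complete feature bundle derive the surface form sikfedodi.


underlying: sikfo-do-di
ASPECT=pa - signalled by the affix -do
MOD=ol - signalled by the affix -di
check: sikfododi -> sikfedodi -> sikfedodi
lemma: sikfo; ASPECT=pa; MOD=ol


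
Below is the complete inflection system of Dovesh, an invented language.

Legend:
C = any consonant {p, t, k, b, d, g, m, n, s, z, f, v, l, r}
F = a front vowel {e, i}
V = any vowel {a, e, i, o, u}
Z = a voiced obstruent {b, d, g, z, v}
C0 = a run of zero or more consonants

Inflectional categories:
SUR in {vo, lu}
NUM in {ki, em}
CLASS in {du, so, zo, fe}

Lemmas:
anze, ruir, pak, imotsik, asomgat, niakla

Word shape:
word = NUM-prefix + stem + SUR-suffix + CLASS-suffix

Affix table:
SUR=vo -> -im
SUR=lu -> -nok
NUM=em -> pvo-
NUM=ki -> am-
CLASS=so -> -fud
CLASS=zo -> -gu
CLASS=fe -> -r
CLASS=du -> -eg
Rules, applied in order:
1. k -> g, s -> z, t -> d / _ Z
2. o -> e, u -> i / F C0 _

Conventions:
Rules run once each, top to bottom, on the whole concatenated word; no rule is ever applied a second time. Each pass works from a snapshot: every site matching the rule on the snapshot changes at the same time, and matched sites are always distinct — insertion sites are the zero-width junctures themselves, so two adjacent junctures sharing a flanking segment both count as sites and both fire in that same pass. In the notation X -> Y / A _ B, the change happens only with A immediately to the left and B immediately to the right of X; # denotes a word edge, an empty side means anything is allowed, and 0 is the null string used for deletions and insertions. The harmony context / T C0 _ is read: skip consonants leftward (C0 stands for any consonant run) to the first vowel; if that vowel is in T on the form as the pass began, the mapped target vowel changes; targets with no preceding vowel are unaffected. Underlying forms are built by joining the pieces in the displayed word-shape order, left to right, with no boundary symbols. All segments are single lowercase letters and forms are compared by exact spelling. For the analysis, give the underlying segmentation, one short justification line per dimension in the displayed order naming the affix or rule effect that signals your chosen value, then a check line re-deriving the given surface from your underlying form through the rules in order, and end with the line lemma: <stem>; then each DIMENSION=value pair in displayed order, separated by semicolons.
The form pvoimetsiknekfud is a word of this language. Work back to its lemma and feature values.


underlying: pvo-imotsik-nok-fud
SUR=lu - signalled by the affix -nok
NUM=em - signalled by the affix pvo-
CLASS=so - signalled by the affix -fud
check: pvoimotsiknokfud -> pvoimotsiknokfud -> pvoimetsiknekfud
lemma: imotsik; SUR=lu; NUM=em; CLASS=so


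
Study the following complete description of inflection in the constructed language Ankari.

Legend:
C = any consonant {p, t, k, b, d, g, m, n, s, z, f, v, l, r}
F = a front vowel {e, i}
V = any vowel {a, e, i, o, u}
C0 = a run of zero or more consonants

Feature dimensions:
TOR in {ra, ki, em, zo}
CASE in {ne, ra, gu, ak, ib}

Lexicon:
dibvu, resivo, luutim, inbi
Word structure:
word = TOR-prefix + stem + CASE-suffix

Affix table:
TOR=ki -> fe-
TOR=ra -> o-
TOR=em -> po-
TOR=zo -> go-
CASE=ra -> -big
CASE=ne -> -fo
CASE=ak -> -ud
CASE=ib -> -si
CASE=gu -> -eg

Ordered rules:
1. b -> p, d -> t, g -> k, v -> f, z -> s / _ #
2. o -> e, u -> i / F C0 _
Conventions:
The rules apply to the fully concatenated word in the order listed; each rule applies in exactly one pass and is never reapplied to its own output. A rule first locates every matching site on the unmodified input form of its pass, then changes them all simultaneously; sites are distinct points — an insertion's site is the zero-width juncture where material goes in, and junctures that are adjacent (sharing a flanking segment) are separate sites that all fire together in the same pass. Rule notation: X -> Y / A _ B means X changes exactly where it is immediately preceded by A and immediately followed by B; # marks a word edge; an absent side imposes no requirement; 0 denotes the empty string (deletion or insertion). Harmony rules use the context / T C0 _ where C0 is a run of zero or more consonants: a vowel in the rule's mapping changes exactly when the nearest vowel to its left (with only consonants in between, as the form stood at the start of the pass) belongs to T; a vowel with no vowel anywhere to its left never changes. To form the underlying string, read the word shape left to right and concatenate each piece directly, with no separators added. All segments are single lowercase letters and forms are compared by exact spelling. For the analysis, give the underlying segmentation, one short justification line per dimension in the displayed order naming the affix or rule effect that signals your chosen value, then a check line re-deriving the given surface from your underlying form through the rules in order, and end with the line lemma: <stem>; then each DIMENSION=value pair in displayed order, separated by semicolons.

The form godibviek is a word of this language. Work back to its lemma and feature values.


underlying: go-dibvu-eg
TOR=zo - signalled by the affix go-
CASE=gu - signalled by the affix -eg
check: godibvueg -> godibvuek -> godibviek
lemma: dibvu; TOR=zo; CASE=gu


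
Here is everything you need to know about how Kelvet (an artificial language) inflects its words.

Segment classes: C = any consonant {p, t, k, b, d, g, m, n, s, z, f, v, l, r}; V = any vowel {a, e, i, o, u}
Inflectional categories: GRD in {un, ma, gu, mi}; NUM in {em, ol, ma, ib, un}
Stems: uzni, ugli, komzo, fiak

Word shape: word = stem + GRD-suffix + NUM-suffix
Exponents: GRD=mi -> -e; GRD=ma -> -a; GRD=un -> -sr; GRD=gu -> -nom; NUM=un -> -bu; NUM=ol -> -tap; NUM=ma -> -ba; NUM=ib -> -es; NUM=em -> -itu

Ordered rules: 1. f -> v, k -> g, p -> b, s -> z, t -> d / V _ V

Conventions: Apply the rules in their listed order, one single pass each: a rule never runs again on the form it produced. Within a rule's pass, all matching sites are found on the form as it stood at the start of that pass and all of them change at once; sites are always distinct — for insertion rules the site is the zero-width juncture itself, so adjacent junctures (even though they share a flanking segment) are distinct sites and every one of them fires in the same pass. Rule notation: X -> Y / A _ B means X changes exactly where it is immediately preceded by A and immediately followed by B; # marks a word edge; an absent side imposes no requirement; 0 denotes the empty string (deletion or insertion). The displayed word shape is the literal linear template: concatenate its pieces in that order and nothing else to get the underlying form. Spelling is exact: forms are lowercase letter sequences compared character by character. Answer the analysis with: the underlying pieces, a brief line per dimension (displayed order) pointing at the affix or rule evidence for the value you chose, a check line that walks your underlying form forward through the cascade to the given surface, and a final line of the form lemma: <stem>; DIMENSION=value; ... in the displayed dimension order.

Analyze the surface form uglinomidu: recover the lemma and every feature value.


underlying: ugli-nom-itu
GRD=gu - signalled by the affix -nom
NUM=em - signalled by the affix -itu
check: uglinomitu -> uglinomidu
lemma: ugli; GRD=gu; NUM=em


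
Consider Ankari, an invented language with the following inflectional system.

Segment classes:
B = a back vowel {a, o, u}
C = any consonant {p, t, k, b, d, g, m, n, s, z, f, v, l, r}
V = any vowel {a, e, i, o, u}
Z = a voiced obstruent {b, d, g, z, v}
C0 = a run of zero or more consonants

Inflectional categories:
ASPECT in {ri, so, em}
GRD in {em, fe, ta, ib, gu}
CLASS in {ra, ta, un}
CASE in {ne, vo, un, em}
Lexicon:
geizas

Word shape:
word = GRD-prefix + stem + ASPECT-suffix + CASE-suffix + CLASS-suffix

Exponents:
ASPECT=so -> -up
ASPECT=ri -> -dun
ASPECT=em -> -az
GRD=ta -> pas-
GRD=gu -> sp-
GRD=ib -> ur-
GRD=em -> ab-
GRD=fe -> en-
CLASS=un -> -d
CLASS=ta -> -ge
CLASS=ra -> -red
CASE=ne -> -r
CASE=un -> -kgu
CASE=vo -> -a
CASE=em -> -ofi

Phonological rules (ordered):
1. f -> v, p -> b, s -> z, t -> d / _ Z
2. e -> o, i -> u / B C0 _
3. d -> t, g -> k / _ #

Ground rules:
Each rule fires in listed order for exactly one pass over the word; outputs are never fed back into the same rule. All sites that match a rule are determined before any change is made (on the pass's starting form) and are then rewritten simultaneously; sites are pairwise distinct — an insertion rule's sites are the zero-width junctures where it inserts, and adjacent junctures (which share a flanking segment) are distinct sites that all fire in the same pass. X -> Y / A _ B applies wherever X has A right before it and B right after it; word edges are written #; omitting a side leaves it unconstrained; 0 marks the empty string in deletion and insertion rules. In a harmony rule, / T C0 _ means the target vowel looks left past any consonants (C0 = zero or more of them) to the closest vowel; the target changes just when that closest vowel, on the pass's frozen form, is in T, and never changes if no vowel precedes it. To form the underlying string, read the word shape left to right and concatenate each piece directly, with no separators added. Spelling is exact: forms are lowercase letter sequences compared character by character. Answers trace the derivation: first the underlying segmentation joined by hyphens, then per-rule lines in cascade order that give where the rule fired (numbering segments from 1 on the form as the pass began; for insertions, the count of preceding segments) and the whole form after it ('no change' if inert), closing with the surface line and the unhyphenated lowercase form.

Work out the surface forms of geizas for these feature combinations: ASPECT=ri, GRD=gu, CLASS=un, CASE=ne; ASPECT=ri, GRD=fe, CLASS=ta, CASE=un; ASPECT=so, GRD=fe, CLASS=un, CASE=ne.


cell ASPECT=ri, GRD=gu, CLASS=un, CASE=ne:
underlying: sp-geizas-dun-r-d
1. f -> v, p -> b, s -> z, t -> d / _ Z: fires at position(s) 2, 8: sbgeizazdunrd
2. e -> o, i -> u / B C0 _: no change
3. d -> t, g -> k / _ #: fires at position(s) 13: sbgeizazdunrt
surface: sbgeizazdunrt

cell ASPECT=ri, GRD=fe, CLASS=ta, CASE=un:
underlying: en-geizas-dun-kgu-ge
1. f -> v, p -> b, s -> z, t -> d / _ Z: fires at position(s) 8: engeizazdunkguge
2. e -> o, i -> u / B C0 _: fires at position(s) 16: engeizazdunkgugo
3. d -> t, g -> k / _ #: no change
surface: engeizazdunkgugo

cell ASPECT=so, GRD=fe, CLASS=un, CASE=ne:
underlying: en-geizas-up-r-d
1. f -> v, p -> b, s -> z, t -> d / _ Z: no change
2. e -> o, i -> u / B C0 _: no change
3. d -> t, g -> k / _ #: fires at position(s) 12: engeizasuprt
surface: engeizasuprt


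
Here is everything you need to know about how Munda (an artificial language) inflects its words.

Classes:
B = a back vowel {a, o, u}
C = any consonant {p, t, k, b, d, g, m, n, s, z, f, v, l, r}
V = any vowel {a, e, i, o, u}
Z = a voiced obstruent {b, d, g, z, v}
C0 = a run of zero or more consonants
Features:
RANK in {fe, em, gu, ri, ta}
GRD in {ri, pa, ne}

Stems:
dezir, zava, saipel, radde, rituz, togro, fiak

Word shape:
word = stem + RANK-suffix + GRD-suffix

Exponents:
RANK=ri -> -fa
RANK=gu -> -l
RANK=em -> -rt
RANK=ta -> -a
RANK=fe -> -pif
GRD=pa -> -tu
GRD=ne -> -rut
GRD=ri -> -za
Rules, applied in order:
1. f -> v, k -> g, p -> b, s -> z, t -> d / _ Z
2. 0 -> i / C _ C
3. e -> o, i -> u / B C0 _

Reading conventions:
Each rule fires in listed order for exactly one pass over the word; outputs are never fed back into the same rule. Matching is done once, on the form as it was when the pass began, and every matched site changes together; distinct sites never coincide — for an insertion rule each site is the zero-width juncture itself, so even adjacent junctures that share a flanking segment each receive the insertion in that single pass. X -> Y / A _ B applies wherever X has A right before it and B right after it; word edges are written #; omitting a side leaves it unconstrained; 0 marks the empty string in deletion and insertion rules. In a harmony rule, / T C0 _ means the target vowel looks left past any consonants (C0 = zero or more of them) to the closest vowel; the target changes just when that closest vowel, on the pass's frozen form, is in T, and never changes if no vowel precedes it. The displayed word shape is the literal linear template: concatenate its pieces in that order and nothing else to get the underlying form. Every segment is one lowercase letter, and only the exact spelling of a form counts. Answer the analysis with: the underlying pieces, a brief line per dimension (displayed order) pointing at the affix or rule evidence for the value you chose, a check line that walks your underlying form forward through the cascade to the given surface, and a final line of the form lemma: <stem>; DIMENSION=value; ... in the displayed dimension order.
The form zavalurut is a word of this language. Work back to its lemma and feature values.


underlying: zava-l-rut
RANK=gu - signalled by the affix -l
GRD=ne - signalled by the affix -rut
check: zavalrut -> zavalrut -> zavalirut -> zavalurut
lemma: zava; RANK=gu; GRD=ne


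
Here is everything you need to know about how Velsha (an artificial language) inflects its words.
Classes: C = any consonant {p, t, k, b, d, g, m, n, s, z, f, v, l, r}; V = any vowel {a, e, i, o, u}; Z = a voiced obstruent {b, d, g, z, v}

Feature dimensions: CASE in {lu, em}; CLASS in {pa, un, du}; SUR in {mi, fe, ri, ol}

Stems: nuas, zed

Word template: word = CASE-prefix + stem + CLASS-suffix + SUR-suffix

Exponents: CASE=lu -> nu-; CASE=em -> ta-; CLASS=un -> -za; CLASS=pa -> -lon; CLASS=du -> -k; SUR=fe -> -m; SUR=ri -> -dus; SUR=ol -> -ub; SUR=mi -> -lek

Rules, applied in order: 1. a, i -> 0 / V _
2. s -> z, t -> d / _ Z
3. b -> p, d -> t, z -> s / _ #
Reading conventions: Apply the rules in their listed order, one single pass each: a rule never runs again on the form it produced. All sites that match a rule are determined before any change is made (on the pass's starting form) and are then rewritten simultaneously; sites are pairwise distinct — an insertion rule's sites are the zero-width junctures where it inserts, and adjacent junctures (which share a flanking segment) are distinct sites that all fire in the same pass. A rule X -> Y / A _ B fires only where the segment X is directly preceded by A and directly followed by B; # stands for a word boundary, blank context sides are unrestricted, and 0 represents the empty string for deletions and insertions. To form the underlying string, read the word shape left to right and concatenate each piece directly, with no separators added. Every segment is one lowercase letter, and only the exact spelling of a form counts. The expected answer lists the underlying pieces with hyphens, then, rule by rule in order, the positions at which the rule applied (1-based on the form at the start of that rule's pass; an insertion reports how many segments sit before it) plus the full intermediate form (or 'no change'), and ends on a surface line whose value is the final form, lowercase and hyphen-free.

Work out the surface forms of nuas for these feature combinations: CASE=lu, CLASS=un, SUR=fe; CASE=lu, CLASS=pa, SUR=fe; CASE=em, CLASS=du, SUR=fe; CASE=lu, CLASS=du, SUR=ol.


cell CASE=lu, CLASS=un, SUR=fe:
underlying: nu-nuas-za-m
1. a, i -> 0 / V _: fires at position(s) 5: nunuszam
2. s -> z, t -> d / _ Z: fires at position(s) 5: nunuzzam
3. b -> p, d -> t, z -> s / _ #: no change
surface: nunuzzam

cell CASE=lu, CLASS=pa, SUR=fe:
underlying: nu-nuas-lon-m
1. a, i -> 0 / V _: fires at position(s) 5: nunuslonm
2. s -> z, t -> d / _ Z: no change
3. b -> p, d -> t, z -> s / _ #: no change
surface: nunuslonm

cell CASE=em, CLASS=du, SUR=fe:
underlying: ta-nuas-k-m
1. a, i -> 0 / V _: fires at position(s) 5: tanuskm
2. s -> z, t -> d / _ Z: no change
3. b -> p, d -> t, z -> s / _ #: no change
surface: tanuskm

cell CASE=lu, CLASS=du, SUR=ol:
underlying: nu-nuas-k-ub
1. a, i -> 0 / V _: fires at position(s) 5: nunuskub
2. s -> z, t -> d / _ Z: no change
3. b -> p, d -> t, z -> s / _ #: fires at position(s) 8: nunuskup
surface: nunuskup


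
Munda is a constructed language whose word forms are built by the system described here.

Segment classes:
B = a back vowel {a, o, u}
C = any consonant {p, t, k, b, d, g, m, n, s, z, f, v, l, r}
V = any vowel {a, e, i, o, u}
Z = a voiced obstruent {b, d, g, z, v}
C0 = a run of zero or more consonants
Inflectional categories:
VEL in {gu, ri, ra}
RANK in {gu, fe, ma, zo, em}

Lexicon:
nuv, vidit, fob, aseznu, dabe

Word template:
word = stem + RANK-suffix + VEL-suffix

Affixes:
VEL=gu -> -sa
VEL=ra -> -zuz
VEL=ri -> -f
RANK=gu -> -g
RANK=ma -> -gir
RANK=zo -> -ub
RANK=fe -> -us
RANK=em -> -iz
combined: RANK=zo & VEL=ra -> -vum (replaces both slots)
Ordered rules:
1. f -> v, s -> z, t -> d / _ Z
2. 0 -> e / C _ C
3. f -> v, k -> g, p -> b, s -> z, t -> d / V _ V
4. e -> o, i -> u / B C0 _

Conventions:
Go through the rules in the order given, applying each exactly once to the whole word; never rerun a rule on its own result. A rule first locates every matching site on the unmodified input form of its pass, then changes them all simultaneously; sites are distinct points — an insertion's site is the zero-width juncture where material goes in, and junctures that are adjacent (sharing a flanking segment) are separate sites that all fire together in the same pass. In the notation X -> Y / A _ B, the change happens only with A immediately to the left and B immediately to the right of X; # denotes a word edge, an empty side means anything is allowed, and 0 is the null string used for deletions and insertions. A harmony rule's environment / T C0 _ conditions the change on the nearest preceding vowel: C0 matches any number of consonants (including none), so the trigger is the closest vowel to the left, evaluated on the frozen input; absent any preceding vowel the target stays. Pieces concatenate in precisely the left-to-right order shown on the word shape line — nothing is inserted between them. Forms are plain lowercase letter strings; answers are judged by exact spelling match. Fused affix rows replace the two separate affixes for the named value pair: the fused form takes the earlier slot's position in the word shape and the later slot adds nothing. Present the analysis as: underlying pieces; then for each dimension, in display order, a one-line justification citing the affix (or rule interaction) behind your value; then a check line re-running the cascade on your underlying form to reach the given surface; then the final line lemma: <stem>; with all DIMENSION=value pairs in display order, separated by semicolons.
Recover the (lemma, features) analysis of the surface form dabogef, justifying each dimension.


underlying: dabe-g-f
VEL=ri - signalled by the affix -f
RANK=gu - signalled by the affix -g
check: dabegf -> dabegf -> dabegef -> dabegef -> dabogef
lemma: dabe; VEL=ri; RANK=gu


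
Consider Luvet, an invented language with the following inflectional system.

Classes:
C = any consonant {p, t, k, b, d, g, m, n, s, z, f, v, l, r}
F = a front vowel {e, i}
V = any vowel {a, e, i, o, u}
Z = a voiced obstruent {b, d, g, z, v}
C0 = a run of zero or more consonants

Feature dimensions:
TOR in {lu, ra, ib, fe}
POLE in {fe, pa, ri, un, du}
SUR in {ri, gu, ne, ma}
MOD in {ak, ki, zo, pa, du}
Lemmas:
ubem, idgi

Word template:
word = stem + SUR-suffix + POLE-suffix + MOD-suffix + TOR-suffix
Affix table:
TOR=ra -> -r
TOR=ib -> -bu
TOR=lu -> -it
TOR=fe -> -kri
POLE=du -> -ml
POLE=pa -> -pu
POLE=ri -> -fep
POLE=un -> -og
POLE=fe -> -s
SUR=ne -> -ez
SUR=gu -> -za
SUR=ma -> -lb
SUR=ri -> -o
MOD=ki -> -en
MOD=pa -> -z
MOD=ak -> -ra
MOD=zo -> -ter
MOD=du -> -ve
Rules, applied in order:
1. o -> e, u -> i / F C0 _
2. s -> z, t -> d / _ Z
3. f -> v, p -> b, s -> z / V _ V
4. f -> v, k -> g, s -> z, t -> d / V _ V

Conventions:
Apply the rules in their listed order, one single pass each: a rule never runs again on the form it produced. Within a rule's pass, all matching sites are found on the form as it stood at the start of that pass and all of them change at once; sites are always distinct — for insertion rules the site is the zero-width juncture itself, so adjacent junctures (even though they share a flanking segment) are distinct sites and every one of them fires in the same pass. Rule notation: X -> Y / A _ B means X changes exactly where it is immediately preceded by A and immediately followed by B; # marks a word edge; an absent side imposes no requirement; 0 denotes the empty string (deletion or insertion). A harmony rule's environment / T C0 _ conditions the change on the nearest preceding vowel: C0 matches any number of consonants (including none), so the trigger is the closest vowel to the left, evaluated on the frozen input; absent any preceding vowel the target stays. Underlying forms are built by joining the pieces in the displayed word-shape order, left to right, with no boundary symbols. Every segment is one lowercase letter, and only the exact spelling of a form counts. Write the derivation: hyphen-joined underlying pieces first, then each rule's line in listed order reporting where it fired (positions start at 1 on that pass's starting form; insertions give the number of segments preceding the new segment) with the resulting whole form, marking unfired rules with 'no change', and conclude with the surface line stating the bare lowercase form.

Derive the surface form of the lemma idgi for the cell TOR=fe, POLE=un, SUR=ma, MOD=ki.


underlying: idgi-lb-og-en-kri
1. o -> e, u -> i / F C0 _: fires at position(s) 7: idgilbegenkri
2. s -> z, t -> d / _ Z: no change
3. f -> v, p -> b, s -> z / V _ V: no change
4. f -> v, k -> g, s -> z, t -> d / V _ V: no change
surface: idgilbegenkri


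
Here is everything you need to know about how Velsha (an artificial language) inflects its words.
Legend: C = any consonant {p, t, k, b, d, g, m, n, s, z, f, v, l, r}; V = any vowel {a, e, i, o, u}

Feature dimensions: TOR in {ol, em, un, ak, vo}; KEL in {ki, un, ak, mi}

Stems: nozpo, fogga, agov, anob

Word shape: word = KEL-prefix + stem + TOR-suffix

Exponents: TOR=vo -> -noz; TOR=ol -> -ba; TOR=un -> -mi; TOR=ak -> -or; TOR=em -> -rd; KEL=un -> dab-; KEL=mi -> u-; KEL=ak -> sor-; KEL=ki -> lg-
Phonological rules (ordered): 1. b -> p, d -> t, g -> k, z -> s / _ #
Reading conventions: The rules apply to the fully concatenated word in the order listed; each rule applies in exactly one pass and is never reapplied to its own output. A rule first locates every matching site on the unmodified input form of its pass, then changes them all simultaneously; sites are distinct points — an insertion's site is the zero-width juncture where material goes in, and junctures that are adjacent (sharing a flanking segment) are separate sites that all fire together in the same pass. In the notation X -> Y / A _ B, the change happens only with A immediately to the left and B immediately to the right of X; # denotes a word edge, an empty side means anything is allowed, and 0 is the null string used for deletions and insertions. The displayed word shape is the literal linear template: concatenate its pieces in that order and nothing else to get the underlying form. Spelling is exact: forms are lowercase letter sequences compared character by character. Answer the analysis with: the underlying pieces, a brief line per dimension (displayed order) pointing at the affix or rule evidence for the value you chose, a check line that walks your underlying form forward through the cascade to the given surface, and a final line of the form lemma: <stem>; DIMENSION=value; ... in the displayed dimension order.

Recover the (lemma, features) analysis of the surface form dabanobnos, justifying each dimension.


underlying: dab-anob-noz
TOR=vo - signalled by the affix -noz
KEL=un - signalled by the affix dab-
check: dabanobnoz -> dabanobnos
lemma: anob; TOR=vo; KEL=un


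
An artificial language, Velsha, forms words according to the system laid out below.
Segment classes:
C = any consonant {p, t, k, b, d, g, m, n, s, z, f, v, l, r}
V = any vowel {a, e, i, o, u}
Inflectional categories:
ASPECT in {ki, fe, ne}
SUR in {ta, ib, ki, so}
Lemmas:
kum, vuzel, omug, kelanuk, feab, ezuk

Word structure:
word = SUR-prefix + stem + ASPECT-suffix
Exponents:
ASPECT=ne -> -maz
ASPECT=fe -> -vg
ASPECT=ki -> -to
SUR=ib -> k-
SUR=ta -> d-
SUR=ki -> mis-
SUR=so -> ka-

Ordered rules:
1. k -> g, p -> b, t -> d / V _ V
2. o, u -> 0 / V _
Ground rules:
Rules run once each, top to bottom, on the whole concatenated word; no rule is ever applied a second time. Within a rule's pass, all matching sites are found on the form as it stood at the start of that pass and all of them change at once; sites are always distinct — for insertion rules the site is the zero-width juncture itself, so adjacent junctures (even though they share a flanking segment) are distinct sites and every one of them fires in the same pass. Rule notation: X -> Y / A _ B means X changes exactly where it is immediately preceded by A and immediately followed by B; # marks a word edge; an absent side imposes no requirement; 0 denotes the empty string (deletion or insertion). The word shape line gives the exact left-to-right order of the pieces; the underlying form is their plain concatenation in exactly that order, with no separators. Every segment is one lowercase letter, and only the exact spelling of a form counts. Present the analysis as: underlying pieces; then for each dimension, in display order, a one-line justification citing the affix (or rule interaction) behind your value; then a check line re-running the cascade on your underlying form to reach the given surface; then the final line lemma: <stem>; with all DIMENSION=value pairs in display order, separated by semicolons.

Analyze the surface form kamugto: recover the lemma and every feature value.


underlying: ka-omug-to
ASPECT=ki - signalled by the affix -to
SUR=so - signalled by the affix ka-
check: kaomugto -> kaomugto -> kamugto
lemma: omug; ASPECT=ki; SUR=so


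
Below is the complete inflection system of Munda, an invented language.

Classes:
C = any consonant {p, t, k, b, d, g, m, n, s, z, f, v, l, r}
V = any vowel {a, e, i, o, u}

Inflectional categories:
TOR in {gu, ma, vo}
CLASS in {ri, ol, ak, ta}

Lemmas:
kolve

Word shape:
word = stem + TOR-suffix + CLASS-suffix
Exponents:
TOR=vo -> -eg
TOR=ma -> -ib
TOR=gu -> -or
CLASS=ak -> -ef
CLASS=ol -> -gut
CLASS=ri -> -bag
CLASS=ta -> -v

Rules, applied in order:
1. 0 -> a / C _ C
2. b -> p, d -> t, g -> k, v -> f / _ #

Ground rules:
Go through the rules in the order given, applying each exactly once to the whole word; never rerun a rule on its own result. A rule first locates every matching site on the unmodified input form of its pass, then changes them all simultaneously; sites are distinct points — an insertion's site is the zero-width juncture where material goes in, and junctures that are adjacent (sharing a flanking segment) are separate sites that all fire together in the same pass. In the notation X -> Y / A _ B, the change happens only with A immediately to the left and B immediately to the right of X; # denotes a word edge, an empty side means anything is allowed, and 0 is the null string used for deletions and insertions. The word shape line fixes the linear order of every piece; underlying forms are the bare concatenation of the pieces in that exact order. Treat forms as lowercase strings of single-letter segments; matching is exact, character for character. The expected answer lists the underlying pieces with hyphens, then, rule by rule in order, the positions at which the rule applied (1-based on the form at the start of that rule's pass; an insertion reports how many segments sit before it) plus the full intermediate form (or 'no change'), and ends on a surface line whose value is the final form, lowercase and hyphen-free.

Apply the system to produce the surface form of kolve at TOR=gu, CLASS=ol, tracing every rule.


underlying: kolve-or-gut
1. 0 -> a / C _ C: inserts after position(s) 3, 7: kolaveoragut
2. b -> p, d -> t, g -> k, v -> f / _ #: no change
surface: kolaveoragut


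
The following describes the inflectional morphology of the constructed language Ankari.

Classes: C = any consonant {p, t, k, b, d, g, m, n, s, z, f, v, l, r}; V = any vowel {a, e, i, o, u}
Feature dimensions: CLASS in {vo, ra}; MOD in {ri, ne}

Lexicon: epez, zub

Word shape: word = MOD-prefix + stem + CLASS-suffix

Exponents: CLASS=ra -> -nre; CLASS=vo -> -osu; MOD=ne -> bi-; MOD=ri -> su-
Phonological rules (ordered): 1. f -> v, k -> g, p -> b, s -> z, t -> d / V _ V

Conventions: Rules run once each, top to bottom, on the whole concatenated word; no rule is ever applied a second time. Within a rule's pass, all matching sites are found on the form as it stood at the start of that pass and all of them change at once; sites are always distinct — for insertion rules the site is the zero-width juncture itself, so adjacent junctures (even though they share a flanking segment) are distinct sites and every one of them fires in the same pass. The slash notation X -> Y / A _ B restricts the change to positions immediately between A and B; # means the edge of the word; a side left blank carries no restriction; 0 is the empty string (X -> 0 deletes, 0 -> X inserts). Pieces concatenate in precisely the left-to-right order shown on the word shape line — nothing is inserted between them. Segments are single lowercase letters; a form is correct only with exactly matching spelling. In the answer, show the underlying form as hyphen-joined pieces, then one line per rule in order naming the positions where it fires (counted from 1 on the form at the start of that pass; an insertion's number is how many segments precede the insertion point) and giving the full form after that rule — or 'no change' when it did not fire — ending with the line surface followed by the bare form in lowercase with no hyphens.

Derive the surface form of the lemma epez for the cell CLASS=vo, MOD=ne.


underlying: bi-epez-osu
1. f -> v, k -> g, p -> b, s -> z, t -> d / V _ V: fires at position(s) 4, 8: biebezozu
surface: biebezozu


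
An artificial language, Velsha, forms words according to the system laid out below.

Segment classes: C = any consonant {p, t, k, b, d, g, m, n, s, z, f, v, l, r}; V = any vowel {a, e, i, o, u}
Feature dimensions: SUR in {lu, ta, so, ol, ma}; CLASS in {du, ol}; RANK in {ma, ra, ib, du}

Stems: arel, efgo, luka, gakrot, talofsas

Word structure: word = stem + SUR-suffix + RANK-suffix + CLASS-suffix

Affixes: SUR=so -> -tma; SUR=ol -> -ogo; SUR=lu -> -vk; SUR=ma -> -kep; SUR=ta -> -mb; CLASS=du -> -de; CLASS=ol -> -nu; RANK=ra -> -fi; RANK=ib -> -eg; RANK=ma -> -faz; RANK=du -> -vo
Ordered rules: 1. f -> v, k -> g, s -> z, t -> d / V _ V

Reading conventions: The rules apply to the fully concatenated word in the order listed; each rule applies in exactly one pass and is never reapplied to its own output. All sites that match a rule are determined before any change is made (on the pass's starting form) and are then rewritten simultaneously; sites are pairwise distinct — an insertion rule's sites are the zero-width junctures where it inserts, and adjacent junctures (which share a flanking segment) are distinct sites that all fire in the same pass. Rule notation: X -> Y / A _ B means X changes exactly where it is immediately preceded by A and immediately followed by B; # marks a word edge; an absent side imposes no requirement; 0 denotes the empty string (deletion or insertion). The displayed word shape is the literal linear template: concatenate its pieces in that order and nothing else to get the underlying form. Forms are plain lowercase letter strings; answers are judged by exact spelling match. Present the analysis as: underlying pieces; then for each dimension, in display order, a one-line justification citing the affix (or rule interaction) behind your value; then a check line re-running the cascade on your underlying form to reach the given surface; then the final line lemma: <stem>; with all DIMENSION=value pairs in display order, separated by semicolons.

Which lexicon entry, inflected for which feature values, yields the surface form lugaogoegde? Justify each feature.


underlying: luka-ogo-eg-de
SUR=ol - signalled by the affix -ogo
CLASS=du - signalled by the affix -de
RANK=ib - signalled by the affix -eg
check: lukaogoegde -> lugaogoegde
lemma: luka; SUR=ol; CLASS=du; RANK=ib


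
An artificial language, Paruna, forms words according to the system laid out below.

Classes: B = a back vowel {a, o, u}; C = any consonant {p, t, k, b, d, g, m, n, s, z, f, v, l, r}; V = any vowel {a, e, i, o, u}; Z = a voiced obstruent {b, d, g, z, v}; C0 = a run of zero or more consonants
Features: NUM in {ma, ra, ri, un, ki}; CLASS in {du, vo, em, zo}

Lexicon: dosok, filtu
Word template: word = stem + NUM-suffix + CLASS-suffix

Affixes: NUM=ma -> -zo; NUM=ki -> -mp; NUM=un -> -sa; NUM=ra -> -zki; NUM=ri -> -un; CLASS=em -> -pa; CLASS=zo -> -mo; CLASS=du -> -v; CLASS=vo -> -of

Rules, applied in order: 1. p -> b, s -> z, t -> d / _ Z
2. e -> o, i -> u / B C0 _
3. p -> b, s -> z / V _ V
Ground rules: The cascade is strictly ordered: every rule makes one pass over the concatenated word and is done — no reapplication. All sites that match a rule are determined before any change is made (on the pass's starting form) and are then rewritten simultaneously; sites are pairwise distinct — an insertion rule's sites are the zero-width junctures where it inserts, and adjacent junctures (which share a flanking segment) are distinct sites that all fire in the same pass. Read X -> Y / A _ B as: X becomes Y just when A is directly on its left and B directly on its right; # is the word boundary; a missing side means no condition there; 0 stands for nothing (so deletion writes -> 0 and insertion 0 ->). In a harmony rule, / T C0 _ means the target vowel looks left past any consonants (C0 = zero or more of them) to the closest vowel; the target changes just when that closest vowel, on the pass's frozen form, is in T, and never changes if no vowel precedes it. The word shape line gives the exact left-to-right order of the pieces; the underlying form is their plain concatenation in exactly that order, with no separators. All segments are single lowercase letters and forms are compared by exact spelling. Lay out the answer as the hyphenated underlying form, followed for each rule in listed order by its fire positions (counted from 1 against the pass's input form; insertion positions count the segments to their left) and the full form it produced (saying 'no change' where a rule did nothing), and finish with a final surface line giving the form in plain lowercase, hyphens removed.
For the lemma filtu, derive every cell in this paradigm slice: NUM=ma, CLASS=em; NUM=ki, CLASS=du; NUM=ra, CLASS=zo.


cell NUM=ma, CLASS=em:
underlying: filtu-zo-pa
1. p -> b, s -> z, t -> d / _ Z: no change
2. e -> o, i -> u / B C0 _: no change
3. p -> b, s -> z / V _ V: fires at position(s) 8: filtuzoba
surface: filtuzoba

cell NUM=ki, CLASS=du:
underlying: filtu-mp-v
1. p -> b, s -> z, t -> d / _ Z: fires at position(s) 7: filtumbv
2. e -> o, i -> u / B C0 _: no change
3. p -> b, s -> z / V _ V: no change
surface: filtumbv

cell NUM=ra, CLASS=zo:
underlying: filtu-zki-mo
1. p -> b, s -> z, t -> d / _ Z: no change
2. e -> o, i -> u / B C0 _: fires at position(s) 8: filtuzkumo
3. p -> b, s -> z / V _ V: no change
surface: filtuzkumo


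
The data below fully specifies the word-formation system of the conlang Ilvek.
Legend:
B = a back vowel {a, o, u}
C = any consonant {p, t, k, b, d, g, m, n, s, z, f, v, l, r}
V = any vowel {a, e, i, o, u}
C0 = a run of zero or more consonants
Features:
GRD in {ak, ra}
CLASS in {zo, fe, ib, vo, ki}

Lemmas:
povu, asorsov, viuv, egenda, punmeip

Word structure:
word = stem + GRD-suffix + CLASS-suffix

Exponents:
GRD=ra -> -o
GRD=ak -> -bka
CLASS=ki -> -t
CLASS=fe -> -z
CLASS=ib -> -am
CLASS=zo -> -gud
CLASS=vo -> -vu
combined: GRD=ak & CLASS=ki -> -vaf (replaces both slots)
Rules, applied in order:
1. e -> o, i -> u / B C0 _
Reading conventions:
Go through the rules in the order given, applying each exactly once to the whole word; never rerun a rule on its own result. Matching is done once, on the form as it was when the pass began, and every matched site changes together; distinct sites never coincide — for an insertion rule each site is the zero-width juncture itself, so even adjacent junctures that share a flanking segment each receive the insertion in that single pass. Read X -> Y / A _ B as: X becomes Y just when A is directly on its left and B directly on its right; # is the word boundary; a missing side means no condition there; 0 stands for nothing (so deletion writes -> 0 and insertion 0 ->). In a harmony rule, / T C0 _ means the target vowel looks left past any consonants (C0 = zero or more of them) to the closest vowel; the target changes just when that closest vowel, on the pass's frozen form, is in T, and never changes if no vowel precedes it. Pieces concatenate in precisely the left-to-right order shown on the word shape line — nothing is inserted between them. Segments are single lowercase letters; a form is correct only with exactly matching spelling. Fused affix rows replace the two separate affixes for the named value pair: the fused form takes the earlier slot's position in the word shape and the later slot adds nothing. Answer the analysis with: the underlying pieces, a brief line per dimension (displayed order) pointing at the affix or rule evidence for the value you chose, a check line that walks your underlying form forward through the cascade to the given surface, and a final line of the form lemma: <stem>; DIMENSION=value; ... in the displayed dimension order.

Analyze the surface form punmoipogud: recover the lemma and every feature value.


underlying: punmeip-o-gud
GRD=ra - signalled by the affix -o
CLASS=zo - signalled by the affix -gud
check: punmeipogud -> punmoipogud
lemma: punmeip; GRD=ra; CLASS=zo
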